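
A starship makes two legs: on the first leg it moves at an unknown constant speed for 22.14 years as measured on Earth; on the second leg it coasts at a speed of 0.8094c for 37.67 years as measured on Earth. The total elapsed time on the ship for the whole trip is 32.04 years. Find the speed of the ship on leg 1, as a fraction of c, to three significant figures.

β = 0.894

Leg 1: speed unknown; τ_1 = 22.14/γ_1.
Leg 2: γ = 1/√(1 − 0.8094²) = 1/√0.3449 = 1.703; τ_2 = 37.67/1.703 = 22.12 years.
Total proper time: τ_1 + 22.12 = 32.04, so τ_1 = 32.04 − 22.12 = 9.918 years.
γ_1 = 22.14/9.918 = 2.232; β = √(1 − 1/γ²) = √0.7993.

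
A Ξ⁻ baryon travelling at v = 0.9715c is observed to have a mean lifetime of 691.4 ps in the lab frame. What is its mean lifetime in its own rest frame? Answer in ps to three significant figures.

τ₀ = 164 ps

γ = 1/√(1 − 0.9715²) = 1/√0.05619 = 4.219
The lab-frame lifetime is the dilated interval; the proper lifetime is τ₀ = Δt/γ = 691.4/4.219 ps.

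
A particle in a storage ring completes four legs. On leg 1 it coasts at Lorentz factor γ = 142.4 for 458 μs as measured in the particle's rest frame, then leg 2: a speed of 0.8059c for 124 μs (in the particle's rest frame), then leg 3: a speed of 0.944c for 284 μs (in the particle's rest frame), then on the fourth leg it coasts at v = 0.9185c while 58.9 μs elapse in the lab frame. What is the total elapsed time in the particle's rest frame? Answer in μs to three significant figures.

τ = 889 μs

Leg 1: 458 μs is already measured in the particle's rest frame.
Leg 2: 124 μs is already measured in the particle's rest frame.
Leg 3: 284 μs is already measured in the particle's rest frame.
Leg 4: γ = 1/√(1 − 0.9185²) = 1/√0.1564 = 2.529; τ_4 = 58.9/2.529 = 23.29 μs.
Total: 458.0 + 124.0 + 284.0 + 23.29 μs.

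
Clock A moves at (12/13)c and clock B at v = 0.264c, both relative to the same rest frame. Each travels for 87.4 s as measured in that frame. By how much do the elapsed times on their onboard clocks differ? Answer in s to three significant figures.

A: γ = 1/√(1 − (12/13)²) = 13/5 = 2.600; τ_A = 87.4/2.600 = 33.62 s.
B: γ = 1/√(1 − 0.264²) = 1/√0.9303 = 1.037; τ_B = 87.4/1.037 = 84.30 s.

|τ_A − τ_B| = 50.7 s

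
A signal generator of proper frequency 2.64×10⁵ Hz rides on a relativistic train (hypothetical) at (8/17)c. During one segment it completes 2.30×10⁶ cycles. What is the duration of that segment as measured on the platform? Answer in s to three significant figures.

γ = 1/√(1 − (8/17)²) = 17/15 ≈ 1.133
Proper time for N cycles: τ = N/f = 2.30×10⁶/(2.64×10⁵) = 8.712×10⁰ s = 8.712 s.
Lab-frame duration Δt = γτ = 1.133 × 8.712 = 9.874 s.

Δt = 9.87 s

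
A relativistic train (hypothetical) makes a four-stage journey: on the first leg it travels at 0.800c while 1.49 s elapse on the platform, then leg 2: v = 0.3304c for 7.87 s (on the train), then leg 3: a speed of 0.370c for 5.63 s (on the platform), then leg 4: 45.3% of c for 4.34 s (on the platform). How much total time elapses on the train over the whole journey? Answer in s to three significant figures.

Leg 1: γ = 1/√(1 − 0.800²) = 5/3 ≈ 1.667; τ_1 = 1.49/1.667 = 0.8940 s.
Leg 2: 7.87 s is already measured on the train.
Leg 3: γ = 1/√(1 − 0.370²) = 1/√0.8631 = 1.076; τ_3 = 5.63/1.076 = 5.230 s.
Leg 4: β = 0.453; γ = 1/√(1 − 0.453²) = 1/√0.7948 = 1.122; τ_4 = 4.34/1.122 = 3.869 s.
Total: 0.8940 + 7.870 + 5.230 + 3.869 s.

τ = 17.9 s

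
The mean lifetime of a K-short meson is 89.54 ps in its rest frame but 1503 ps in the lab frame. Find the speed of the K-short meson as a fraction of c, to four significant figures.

v = 0.9982c

γ = Δt/τ₀ = 1503/89.54 = 16.79
β = √(1 − 1/γ²) = √(1 − 0.003549) = √0.9965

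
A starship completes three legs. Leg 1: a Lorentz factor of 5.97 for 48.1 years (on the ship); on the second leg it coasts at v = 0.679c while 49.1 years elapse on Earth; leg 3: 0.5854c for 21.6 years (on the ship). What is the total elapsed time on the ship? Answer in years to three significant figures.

τ = 106 years

Leg 1: 48.1 years is already measured on the ship.
Leg 2: γ = 1/√(1 − 0.679²) = 1/√0.5390 = 1.362; τ_2 = 49.1/1.362 = 36.05 years.
Leg 3: 21.6 years is already measured on the ship.
Total: 48.10 + 36.05 + 21.60 years.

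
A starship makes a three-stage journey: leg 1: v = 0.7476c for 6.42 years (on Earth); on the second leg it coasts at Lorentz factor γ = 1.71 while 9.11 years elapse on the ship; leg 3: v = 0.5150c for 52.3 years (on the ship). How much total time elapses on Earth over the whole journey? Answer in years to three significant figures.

Leg 1: 6.42 years is already measured on Earth.
Leg 2: γ = 1.71; Δt_2 = 1.710 × 9.11 = 15.58 years.
Leg 3: γ = 1/√(1 − 0.5150²) = 1/√0.7348 = 1.167; Δt_3 = 1.167 × 52.3 = 61.01 years.
Total: 6.420 + 15.58 + 61.01 years.

Δt = 83.0 years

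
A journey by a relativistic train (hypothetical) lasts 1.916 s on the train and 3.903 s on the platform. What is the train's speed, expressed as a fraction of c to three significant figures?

β = 0.871

The proper time is measured on the train (both events occur at the train's location); Δt is measured on the platform. γ = Δt/τ = 3.903/1.916 = 2.037.
β = √(1 − 1/γ²) = √(1 − 0.2410) = √0.7590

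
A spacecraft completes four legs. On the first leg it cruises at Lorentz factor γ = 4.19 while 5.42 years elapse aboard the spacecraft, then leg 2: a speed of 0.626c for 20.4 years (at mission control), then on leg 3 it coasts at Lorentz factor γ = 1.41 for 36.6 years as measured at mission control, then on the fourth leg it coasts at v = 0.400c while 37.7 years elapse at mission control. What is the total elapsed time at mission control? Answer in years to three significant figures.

Leg 1: γ = 4.19; Δt_1 = 4.190 × 5.42 = 22.71 years.
Leg 2: 20.4 years is already measured at mission control.
Leg 3: 36.6 years is already measured at mission control.
Leg 4: 37.7 years is already measured at mission control.
Total: 22.71 + 20.40 + 36.60 + 37.70 years.

Δt = 117 years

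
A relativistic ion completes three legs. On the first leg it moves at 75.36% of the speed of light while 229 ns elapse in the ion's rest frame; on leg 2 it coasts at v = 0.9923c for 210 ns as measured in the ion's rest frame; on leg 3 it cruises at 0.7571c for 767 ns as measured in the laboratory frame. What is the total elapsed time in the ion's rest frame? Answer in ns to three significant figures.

Leg 1: 229 ns is already measured in the ion's rest frame.
Leg 2: 210 ns is already measured in the ion's rest frame.
Leg 3: γ = 1/√(1 − 0.7571²) = 1/√0.4268 = 1.531; τ_3 = 767/1.531 = 501.1 ns.
Total: 229.0 + 210.0 + 501.1 ns.

τ = 940 ns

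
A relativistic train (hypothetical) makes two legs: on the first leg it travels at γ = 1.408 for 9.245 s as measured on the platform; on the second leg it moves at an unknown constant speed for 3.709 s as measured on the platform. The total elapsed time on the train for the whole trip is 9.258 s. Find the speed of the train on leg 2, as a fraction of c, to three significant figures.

Leg 1: γ = 1.408; τ_1 = 9.245/1.408 = 6.566 s.
Leg 2: speed unknown; τ_2 = 3.709/γ_2.
Total proper time: 6.566 + τ_2 = 9.258, so τ_2 = 9.258 − 6.566 = 2.692 s.
γ_2 = 3.709/2.692 = 1.378; β = √(1 − 1/γ²) = √0.4732.

β = 0.688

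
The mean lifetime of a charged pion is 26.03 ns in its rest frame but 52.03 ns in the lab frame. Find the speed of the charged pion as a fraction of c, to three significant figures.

γ = Δt/τ₀ = 52.03/26.03 = 1.999
β = √(1 − 1/γ²) = √(1 − 0.2503) = √0.7497

β = 0.866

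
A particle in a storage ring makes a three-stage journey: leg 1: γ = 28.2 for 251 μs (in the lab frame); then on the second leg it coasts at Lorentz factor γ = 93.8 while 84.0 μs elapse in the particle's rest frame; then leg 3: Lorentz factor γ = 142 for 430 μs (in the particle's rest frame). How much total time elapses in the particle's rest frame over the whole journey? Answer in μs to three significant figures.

τ = 523 μs

Leg 1: γ = 28.2; τ_1 = 251/28.20 = 8.901 μs.
Leg 2: 84.0 μs is already measured in the particle's rest frame.
Leg 3: 430 μs is already measured in the particle's rest frame.
Total: 8.901 + 84.00 + 430.0 μs.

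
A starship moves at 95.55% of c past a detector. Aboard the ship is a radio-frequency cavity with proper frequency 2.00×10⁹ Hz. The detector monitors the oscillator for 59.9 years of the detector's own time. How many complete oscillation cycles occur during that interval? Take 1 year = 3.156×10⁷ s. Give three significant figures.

β = 0.9555; γ = 1/√(1 − 0.9555²) = 1/√0.08702 = 3.390
During 59.9 years of lab time, the oscillator's proper time advances by τ = Δt/γ = 59.9/3.390 = 17.67 years = 5.577×10⁸ s.
N = f × τ = 2.00×10⁹ × 5.577×10⁸ = 1.115×10¹⁸.

N = 1.12×10¹⁸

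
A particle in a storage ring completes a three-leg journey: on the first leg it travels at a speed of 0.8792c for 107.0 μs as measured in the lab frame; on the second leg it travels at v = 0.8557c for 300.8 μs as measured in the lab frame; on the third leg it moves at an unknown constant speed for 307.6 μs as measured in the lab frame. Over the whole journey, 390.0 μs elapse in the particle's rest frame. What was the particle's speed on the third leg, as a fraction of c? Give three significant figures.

Leg 1: γ = 1/√(1 − 0.8792²) = 1/√0.2270 = 2.099; τ_1 = 107.0/2.099 = 50.98 μs.
Leg 2: γ = 1/√(1 − 0.8557²) = 1/√0.2678 = 1.932; τ_2 = 300.8/1.932 = 155.7 μs.
Leg 3: speed unknown; τ_3 = 307.6/γ_3.
Total proper time: 50.98 + 155.7 + τ_3 = 390.0, so τ_3 = 390.0 − 206.6 = 183.4 μs.
γ_3 = 307.6/183.4 = 1.678; β = √(1 − 1/γ²) = √0.6447.

β = 0.803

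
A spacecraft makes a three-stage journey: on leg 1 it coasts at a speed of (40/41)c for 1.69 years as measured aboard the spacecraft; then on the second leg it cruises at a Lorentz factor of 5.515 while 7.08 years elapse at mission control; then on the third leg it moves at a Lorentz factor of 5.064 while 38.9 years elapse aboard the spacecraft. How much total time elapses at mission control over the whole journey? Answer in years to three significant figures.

Leg 1: γ = 1/√(1 − (40/41)²) = 41/9 ≈ 4.556; Δt_1 = 4.556 × 1.69 = 7.699 years.
Leg 2: 7.08 years is already measured at mission control.
Leg 3: γ = 5.064; Δt_3 = 5.064 × 38.9 = 197.0 years.
Total: 7.699 + 7.080 + 197.0 years.

Δt = 212 years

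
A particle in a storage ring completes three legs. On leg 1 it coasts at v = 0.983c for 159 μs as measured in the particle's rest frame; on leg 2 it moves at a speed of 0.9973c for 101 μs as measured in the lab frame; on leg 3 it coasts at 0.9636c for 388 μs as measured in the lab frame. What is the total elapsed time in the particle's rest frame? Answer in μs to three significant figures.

Leg 1: 159 μs is already measured in the particle's rest frame.
Leg 2: γ = 1/√(1 − 0.9973²) = 1/√0.005393 = 13.62; τ_2 = 101/13.62 = 7.417 μs.
Leg 3: γ = 1/√(1 − 0.9636²) = 1/√0.07148 = 3.740; τ_3 = 388/3.740 = 103.7 μs.
Total: 159.0 + 7.417 + 103.7 μs.

τ = 270 μs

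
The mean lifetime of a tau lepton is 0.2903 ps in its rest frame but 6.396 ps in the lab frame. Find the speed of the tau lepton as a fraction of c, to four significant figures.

β = 0.9990

γ = Δt/τ₀ = 6.396/0.2903 = 22.03
β = √(1 − 1/γ²) = √(1 − 0.002060) = √0.9979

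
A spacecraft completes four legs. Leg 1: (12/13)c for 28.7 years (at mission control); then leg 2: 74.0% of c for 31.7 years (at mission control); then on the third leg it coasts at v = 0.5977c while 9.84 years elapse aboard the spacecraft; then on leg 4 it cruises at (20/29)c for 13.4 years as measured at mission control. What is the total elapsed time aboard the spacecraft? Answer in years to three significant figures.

Leg 1: γ = 1/√(1 − (12/13)²) = 13/5 = 2.600; τ_1 = 28.7/2.600 = 11.04 years.
Leg 2: β = 0.740; γ = 1/√(1 − 0.740²) = 1/√0.4524 = 1.487; τ_2 = 31.7/1.487 = 21.32 years.
Leg 3: 9.84 years is already measured aboard the spacecraft.
Leg 4: γ = 1/√(1 − (20/29)²) = 29/21 ≈ 1.381; τ_4 = 13.4/1.381 = 9.703 years.
Total: 11.04 + 21.32 + 9.840 + 9.703 years.

τ = 51.9 years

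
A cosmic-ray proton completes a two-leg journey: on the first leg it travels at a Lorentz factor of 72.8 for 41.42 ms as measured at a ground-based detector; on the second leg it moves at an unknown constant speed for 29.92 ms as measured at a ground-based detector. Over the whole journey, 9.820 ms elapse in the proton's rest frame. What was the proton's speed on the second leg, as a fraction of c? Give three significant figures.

β = 0.951

Leg 1: γ = 72.8; τ_1 = 41.42/72.80 = 0.5690 ms.
Leg 2: speed unknown; τ_2 = 29.92/γ_2.
Total proper time: 0.5690 + τ_2 = 9.820, so τ_2 = 9.820 − 0.5690 = 9.251 ms.
γ_2 = 29.92/9.251 = 3.234; β = √(1 − 1/γ²) = √0.9044.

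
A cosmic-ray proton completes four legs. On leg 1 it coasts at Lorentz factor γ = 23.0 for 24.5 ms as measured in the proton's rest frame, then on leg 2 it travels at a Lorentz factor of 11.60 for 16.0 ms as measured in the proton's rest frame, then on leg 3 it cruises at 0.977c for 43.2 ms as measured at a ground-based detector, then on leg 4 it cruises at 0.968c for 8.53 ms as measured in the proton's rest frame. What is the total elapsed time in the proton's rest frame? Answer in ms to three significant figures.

Leg 1: 24.5 ms is already measured in the proton's rest frame.
Leg 2: 16.0 ms is already measured in the proton's rest frame.
Leg 3: γ = 1/√(1 − 0.977²) = 1/√0.04547 = 4.690; τ_3 = 43.2/4.690 = 9.212 ms.
Leg 4: 8.53 ms is already measured in the proton's rest frame.
Total: 24.50 + 16.00 + 9.212 + 8.530 ms.

τ = 58.2 ms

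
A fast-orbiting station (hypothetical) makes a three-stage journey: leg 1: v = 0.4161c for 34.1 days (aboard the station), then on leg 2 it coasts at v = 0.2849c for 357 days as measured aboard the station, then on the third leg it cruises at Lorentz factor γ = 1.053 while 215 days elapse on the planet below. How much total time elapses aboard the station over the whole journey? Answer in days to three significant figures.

Leg 1: 34.1 days is already measured aboard the station.
Leg 2: 357 days is already measured aboard the station.
Leg 3: γ = 1.053; τ_3 = 215/1.053 = 204.2 days.
Total: 34.10 + 357.0 + 204.2 days.

τ = 595 days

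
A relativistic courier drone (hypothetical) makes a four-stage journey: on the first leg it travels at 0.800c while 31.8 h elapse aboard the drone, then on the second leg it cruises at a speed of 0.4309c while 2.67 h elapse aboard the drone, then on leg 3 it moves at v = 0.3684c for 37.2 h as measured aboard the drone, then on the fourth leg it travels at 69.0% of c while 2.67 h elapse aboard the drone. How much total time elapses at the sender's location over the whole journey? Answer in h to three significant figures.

Leg 1: γ = 1/√(1 − 0.800²) = 5/3 ≈ 1.667; Δt_1 = 1.667 × 31.8 = 53.00 h.
Leg 2: γ = 1/√(1 − 0.4309²) = 1/√0.8143 = 1.108; Δt_2 = 1.108 × 2.67 = 2.959 h.
Leg 3: γ = 1/√(1 − 0.3684²) = 1/√0.8643 = 1.076; Δt_3 = 1.076 × 37.2 = 40.01 h.
Leg 4: β = 0.690; γ = 1/√(1 − 0.690²) = 1/√0.5239 = 1.382; Δt_4 = 1.382 × 2.67 = 3.689 h.
Total: 53.00 + 2.959 + 40.01 + 3.689 h.

Δt = 99.7 h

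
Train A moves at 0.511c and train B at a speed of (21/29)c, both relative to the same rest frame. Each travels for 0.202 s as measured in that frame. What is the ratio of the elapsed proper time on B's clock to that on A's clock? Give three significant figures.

A: γ = 1/√(1 − 0.511²) = 1/√0.7389 = 1.163. B: γ = 1/√(1 − (21/29)²) = 29/20 = 1.450.
τ_A/τ_B = γ_B/γ_A = 1.450/1.163 = 1.246, so τ_B/τ_A = 0.8023.

τ_B/τ_A = 0.802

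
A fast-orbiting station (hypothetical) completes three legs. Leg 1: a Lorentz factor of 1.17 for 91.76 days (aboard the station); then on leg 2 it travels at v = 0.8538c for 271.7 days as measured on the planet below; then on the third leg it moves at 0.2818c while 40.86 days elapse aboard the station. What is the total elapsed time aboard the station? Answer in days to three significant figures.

Leg 1: 91.76 days is already measured aboard the station.
Leg 2: γ = 1/√(1 − 0.8538²) = 1/√0.2710 = 1.921; τ_2 = 271.7/1.921 = 141.4 days.
Leg 3: 40.86 days is already measured aboard the station.
Total: 91.76 + 141.4 + 40.86 days.

τ = 274 days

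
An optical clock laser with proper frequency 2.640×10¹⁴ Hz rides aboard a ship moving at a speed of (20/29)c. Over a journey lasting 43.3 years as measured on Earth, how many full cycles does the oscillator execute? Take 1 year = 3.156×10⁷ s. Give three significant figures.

N = 2.61×10²³

γ = 1/√(1 − (20/29)²) = 29/21 ≈ 1.381
The oscillator's own cycle count is N = f × τ where τ is the proper time on the ship. τ = Δt/γ = 43.3/1.381 = 31.36 years = 9.896×10⁸ s.
N = 2.640×10¹⁴ × 9.896×10⁸ = 2.612×10²³.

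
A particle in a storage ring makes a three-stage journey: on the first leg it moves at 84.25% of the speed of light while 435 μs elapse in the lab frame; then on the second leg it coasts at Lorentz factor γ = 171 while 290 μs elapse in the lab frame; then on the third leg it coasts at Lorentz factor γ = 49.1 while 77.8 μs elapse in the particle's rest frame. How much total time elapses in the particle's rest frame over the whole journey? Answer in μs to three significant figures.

τ = 314 μs

Leg 1: β = 0.8425; γ = 1/√(1 − 0.8425²) = 1/√0.2902 = 1.856; τ_1 = 435/1.856 = 234.3 μs.
Leg 2: γ = 171; τ_2 = 290/171.0 = 1.696 μs.
Leg 3: 77.8 μs is already measured in the particle's rest frame.
Total: 234.3 + 1.696 + 77.80 μs.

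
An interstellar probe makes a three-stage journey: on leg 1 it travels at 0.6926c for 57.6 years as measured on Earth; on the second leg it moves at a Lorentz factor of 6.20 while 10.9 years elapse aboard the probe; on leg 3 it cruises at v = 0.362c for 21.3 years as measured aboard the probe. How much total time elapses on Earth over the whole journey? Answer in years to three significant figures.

Δt = 148 years

Leg 1: 57.6 years is already measured on Earth.
Leg 2: γ = 6.20; Δt_2 = 6.200 × 10.9 = 67.58 years.
Leg 3: γ = 1/√(1 − 0.362²) = 1/√0.8690 = 1.073; Δt_3 = 1.073 × 21.3 = 22.85 years.
Total: 57.60 + 67.58 + 22.85 years.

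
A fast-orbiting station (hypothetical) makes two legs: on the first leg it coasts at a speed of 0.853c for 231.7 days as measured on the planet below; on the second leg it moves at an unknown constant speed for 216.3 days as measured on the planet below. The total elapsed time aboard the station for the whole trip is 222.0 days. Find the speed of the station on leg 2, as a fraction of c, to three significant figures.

Leg 1: γ = 1/√(1 − 0.853²) = 1/√0.2724 = 1.916; τ_1 = 231.7/1.916 = 120.9 days.
Leg 2: speed unknown; τ_2 = 216.3/γ_2.
Total proper time: 120.9 + τ_2 = 222.0, so τ_2 = 222.0 − 120.9 = 101.1 days.
γ_2 = 216.3/101.1 = 2.140; β = √(1 − 1/γ²) = √0.7816.

β = 0.884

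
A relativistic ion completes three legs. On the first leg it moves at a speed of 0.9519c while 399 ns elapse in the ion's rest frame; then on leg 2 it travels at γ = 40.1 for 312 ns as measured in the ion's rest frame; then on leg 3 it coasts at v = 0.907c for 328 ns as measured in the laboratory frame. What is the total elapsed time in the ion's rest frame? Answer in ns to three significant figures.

Leg 1: 399 ns is already measured in the ion's rest frame.
Leg 2: 312 ns is already measured in the ion's rest frame.
Leg 3: γ = 1/√(1 − 0.907²) = 1/√0.1774 = 2.375; τ_3 = 328/2.375 = 138.1 ns.
Total: 399.0 + 312.0 + 138.1 ns.

τ = 849 ns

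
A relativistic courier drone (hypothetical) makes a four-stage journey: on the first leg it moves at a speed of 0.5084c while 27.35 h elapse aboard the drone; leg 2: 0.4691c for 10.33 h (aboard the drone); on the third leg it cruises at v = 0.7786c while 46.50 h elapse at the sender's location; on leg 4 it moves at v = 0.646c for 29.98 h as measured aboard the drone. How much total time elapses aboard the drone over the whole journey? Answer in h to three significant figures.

τ = 96.8 h

Leg 1: 27.35 h is already measured aboard the drone.
Leg 2: 10.33 h is already measured aboard the drone.
Leg 3: γ = 1/√(1 − 0.7786²) = 1/√0.3938 = 1.594; τ_3 = 46.50/1.594 = 29.18 h.
Leg 4: 29.98 h is already measured aboard the drone.
Total: 27.35 + 10.33 + 29.18 + 29.98 h.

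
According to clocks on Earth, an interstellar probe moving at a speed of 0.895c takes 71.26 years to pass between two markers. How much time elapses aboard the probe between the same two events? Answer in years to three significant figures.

γ = 1/√(1 − 0.895²) = 1/√0.1990 = 2.242
The interval measured on Earth is the dilated one; the clock aboard the probe measures the proper time τ = Δt/γ = 71.26/2.242 years.

τ = 31.8 years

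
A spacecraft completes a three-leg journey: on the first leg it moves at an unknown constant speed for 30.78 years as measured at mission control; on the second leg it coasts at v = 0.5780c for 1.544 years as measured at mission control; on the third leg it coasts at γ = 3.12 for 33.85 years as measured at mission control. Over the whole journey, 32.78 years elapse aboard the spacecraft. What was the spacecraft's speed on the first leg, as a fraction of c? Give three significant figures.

Leg 1: speed unknown; τ_1 = 30.78/γ_1.
Leg 2: γ = 1/√(1 − 0.5780²) = 1/√0.6659 = 1.225; τ_2 = 1.544/1.225 = 1.260 years.
Leg 3: γ = 3.12; τ_3 = 33.85/3.120 = 10.85 years.
Total proper time: τ_1 + 1.260 + 10.85 = 32.78, so τ_1 = 32.78 − 12.11 = 20.67 years.
γ_1 = 30.78/20.67 = 1.489; β = √(1 − 1/γ²) = √0.5490.

β = 0.741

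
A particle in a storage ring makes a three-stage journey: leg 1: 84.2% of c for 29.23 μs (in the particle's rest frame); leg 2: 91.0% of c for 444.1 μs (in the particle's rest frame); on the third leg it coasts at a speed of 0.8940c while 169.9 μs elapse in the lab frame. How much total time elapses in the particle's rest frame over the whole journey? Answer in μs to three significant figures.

τ = 549 μs

Leg 1: 29.23 μs is already measured in the particle's rest frame.
Leg 2: 444.1 μs is already measured in the particle's rest frame.
Leg 3: γ = 1/√(1 − 0.8940²) = 1/√0.2008 = 2.232; τ_3 = 169.9/2.232 = 76.13 μs.
Total: 29.23 + 444.1 + 76.13 μs.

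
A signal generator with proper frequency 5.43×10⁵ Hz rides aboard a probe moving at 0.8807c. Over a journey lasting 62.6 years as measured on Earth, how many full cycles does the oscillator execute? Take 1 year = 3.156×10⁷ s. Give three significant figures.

γ = 1/√(1 − 0.8807²) = 1/√0.2244 = 2.111
The oscillator's own cycle count is N = f × τ where τ is the proper time aboard the probe. τ = Δt/γ = 62.6/2.111 = 29.65 years = 9.358×10⁸ s.
N = 5.43×10⁵ × 9.358×10⁸ = 5.081×10¹⁴.

N = 5.08×10¹⁴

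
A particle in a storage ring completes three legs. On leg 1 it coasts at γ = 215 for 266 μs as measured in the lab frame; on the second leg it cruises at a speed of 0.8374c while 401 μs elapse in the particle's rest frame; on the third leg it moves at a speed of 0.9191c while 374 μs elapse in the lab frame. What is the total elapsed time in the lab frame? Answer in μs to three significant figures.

Leg 1: 266 μs is already measured in the lab frame.
Leg 2: γ = 1/√(1 − 0.8374²) = 1/√0.2988 = 1.830; Δt_2 = 1.830 × 401 = 733.6 μs.
Leg 3: 374 μs is already measured in the lab frame.
Total: 266.0 + 733.6 + 374.0 μs.

Δt = 1370 μs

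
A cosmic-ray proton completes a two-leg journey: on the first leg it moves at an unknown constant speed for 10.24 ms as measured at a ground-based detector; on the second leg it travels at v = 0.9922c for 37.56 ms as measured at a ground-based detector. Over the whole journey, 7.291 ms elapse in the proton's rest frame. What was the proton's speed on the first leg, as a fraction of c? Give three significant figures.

Leg 1: speed unknown; τ_1 = 10.24/γ_1.
Leg 2: γ = 1/√(1 − 0.9922²) = 1/√0.01554 = 8.022; τ_2 = 37.56/8.022 = 4.682 ms.
Total proper time: τ_1 + 4.682 = 7.291, so τ_1 = 7.291 − 4.682 = 2.609 ms.
γ_1 = 10.24/2.609 = 3.925; β = √(1 − 1/γ²) = √0.9351.

β = 0.967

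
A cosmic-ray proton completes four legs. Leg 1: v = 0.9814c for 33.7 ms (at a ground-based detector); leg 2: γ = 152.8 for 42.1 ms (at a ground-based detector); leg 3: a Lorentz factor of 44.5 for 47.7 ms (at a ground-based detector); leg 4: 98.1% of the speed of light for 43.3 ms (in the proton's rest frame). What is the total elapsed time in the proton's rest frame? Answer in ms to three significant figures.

τ = 51.1 ms

Leg 1: γ = 1/√(1 − 0.9814²) = 1/√0.03685 = 5.209; τ_1 = 33.7/5.209 = 6.470 ms.
Leg 2: γ = 152.8; τ_2 = 42.1/152.8 = 0.2755 ms.
Leg 3: γ = 44.5; τ_3 = 47.7/44.50 = 1.072 ms.
Leg 4: 43.3 ms is already measured in the proton's rest frame.
Total: 6.470 + 0.2755 + 1.072 + 43.30 ms.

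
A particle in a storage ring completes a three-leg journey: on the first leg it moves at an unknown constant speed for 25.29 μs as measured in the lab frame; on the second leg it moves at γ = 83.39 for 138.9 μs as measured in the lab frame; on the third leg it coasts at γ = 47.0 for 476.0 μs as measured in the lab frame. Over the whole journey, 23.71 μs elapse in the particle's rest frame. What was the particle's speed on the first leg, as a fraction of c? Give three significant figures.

β = 0.882

Leg 1: speed unknown; τ_1 = 25.29/γ_1.
Leg 2: γ = 83.39; τ_2 = 138.9/83.39 = 1.666 μs.
Leg 3: γ = 47.0; τ_3 = 476.0/47.00 = 10.13 μs.
Total proper time: τ_1 + 1.666 + 10.13 = 23.71, so τ_1 = 23.71 − 11.79 = 11.92 μs.
γ_1 = 25.29/11.92 = 2.122; β = √(1 − 1/γ²) = √0.7780.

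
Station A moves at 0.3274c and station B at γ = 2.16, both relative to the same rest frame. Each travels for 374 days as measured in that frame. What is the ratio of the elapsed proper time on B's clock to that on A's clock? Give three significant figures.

τ_B/τ_A = 0.490

A: γ = 1/√(1 − 0.3274²) = 1/√0.8928 = 1.058. B: γ = 2.16.
τ_A/τ_B = γ_B/γ_A = 2.160/1.058 = 2.041, so τ_B/τ_A = 0.4900.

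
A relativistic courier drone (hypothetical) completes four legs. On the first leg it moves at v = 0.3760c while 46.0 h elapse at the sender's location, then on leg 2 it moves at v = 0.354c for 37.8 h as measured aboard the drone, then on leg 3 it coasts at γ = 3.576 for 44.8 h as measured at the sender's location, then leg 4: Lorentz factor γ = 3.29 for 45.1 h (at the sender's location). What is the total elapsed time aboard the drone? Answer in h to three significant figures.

τ = 107 h

Leg 1: γ = 1/√(1 − 0.3760²) = 1/√0.8586 = 1.079; τ_1 = 46.0/1.079 = 42.62 h.
Leg 2: 37.8 h is already measured aboard the drone.
Leg 3: γ = 3.576; τ_3 = 44.8/3.576 = 12.53 h.
Leg 4: γ = 3.29; τ_4 = 45.1/3.290 = 13.71 h.
Total: 42.62 + 37.80 + 12.53 + 13.71 h.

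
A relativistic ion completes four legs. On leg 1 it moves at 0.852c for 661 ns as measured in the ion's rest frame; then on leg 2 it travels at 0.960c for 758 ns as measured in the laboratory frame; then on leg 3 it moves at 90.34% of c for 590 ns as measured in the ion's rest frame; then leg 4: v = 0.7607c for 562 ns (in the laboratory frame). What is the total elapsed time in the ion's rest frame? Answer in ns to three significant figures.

Leg 1: 661 ns is already measured in the ion's rest frame.
Leg 2: γ = 1/√(1 − 0.960²) = 25/7 ≈ 3.571; τ_2 = 758/3.571 = 212.2 ns.
Leg 3: 590 ns is already measured in the ion's rest frame.
Leg 4: γ = 1/√(1 − 0.7607²) = 1/√0.4213 = 1.541; τ_4 = 562/1.541 = 364.8 ns.
Total: 661.0 + 212.2 + 590.0 + 364.8 ns.

τ = 1830 ns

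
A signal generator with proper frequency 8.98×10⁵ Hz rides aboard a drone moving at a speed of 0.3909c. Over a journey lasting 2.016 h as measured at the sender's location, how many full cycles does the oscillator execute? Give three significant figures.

γ = 1/√(1 − 0.3909²) = 1/√0.8472 = 1.086
The oscillator's own cycle count is N = f × τ where τ is the proper time aboard the drone. τ = Δt/γ = 2.016/1.086 = 1.856 h = 6.680×10³ s.
N = 8.98×10⁵ × 6.680×10³ = 5.999×10⁹.

N = 6.00×10⁹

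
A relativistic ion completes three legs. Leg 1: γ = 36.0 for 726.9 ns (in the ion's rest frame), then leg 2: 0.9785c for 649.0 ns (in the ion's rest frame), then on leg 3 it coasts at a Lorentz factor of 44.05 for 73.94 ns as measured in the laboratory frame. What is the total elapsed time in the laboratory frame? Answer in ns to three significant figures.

Leg 1: γ = 36.0; Δt_1 = 36.00 × 726.9 = 2.617×10⁴ ns.
Leg 2: γ = 1/√(1 − 0.9785²) = 1/√0.04254 = 4.849; Δt_2 = 4.849 × 649.0 = 3147 ns.
Leg 3: 73.94 ns is already measured in the laboratory frame.
Total: 2.617×10⁴ + 3147 + 73.94 ns.

Δt = 2.94×10⁴ ns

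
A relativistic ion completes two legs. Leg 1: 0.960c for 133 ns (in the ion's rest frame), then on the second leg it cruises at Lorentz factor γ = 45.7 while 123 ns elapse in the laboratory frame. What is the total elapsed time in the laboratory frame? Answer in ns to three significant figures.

Δt = 598 ns

Leg 1: γ = 1/√(1 − 0.960²) = 25/7 ≈ 3.571; Δt_1 = 3.571 × 133 = 475.0 ns.
Leg 2: 123 ns is already measured in the laboratory frame.
Total: 475.0 + 123.0 ns.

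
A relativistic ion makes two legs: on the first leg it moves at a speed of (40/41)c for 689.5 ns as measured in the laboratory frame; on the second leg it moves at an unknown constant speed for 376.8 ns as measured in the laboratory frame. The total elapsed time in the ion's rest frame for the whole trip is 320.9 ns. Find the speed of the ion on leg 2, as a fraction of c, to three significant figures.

β = 0.893

Leg 1: γ = 1/√(1 − (40/41)²) = 41/9 ≈ 4.556; τ_1 = 689.5/4.556 = 151.4 ns.
Leg 2: speed unknown; τ_2 = 376.8/γ_2.
Total proper time: 151.4 + τ_2 = 320.9, so τ_2 = 320.9 − 151.4 = 169.5 ns.
γ_2 = 376.8/169.5 = 2.222; β = √(1 − 1/γ²) = √0.7975.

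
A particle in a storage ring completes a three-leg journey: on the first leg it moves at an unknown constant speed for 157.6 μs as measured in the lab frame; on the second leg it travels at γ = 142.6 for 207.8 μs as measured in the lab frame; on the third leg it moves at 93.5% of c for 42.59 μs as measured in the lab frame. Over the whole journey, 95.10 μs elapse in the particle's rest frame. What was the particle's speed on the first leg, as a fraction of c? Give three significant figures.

β = 0.867

Leg 1: speed unknown; τ_1 = 157.6/γ_1.
Leg 2: γ = 142.6; τ_2 = 207.8/142.6 = 1.457 μs.
Leg 3: β = 0.935; γ = 1/√(1 − 0.935²) = 1/√0.1258 = 2.820; τ_3 = 42.59/2.820 = 15.10 μs.
Total proper time: τ_1 + 1.457 + 15.10 = 95.10, so τ_1 = 95.10 − 16.56 = 78.54 μs.
γ_1 = 157.6/78.54 = 2.007; β = √(1 − 1/γ²) = √0.7517.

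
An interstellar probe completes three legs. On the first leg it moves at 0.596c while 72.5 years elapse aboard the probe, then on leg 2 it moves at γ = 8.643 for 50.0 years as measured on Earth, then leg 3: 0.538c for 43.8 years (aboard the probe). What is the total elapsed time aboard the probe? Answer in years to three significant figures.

τ = 122 years

Leg 1: 72.5 years is already measured aboard the probe.
Leg 2: γ = 8.643; τ_2 = 50.0/8.643 = 5.785 years.
Leg 3: 43.8 years is already measured aboard the probe.
Total: 72.50 + 5.785 + 43.80 years.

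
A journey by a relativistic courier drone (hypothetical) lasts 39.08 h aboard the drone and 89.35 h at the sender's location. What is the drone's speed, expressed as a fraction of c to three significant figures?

The proper time is measured aboard the drone (both events occur at the drone's location); Δt is measured at the sender's location. γ = Δt/τ = 89.35/39.08 = 2.286.
β = √(1 − 1/γ²) = √(1 − 0.1913) = √0.8087

β = 0.899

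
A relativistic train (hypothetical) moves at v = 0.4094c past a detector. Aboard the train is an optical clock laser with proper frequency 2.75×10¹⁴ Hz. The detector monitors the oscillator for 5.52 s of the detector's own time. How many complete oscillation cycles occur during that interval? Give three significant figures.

N = 1.38×10¹⁵

γ = 1/√(1 − 0.4094²) = 1/√0.8324 = 1.096
During 5.52 s of lab time, the oscillator's proper time advances by τ = Δt/γ = 5.52/1.096 = 5.036 s = 5.036×10⁰ s.
N = f × τ = 2.75×10¹⁴ × 5.036×10⁰ = 1.385×10¹⁵.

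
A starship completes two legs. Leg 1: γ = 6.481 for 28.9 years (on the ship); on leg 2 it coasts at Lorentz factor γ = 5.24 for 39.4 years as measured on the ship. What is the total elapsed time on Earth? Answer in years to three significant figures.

Δt = 394 years

Leg 1: γ = 6.481; Δt_1 = 6.481 × 28.9 = 187.3 years.
Leg 2: γ = 5.24; Δt_2 = 5.240 × 39.4 = 206.5 years.
Total: 187.3 + 206.5 years.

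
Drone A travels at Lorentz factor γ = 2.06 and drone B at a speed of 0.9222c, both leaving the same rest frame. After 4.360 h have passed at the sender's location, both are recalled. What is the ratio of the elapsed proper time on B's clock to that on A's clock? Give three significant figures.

τ_B/τ_A = 0.797

A: γ = 2.06. B: γ = 1/√(1 − 0.9222²) = 1/√0.1495 = 2.586.
τ_A/τ_B = γ_B/γ_A = 2.586/2.060 = 1.255, so τ_B/τ_A = 0.7966.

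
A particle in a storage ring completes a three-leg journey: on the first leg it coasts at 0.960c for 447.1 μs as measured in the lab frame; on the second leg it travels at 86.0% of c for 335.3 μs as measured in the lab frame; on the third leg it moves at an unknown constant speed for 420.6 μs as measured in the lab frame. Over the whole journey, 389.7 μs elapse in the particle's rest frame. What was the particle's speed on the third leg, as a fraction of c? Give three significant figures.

Leg 1: γ = 1/√(1 − 0.960²) = 25/7 ≈ 3.571; τ_1 = 447.1/3.571 = 125.2 μs.
Leg 2: β = 0.860; γ = 1/√(1 − 0.860²) = 1/√0.2604 = 1.960; τ_2 = 335.3/1.960 = 171.1 μs.
Leg 3: speed unknown; τ_3 = 420.6/γ_3.
Total proper time: 125.2 + 171.1 + τ_3 = 389.7, so τ_3 = 389.7 − 296.3 = 93.41 μs.
γ_3 = 420.6/93.41 = 4.503; β = √(1 − 1/γ²) = √0.9507.

β = 0.975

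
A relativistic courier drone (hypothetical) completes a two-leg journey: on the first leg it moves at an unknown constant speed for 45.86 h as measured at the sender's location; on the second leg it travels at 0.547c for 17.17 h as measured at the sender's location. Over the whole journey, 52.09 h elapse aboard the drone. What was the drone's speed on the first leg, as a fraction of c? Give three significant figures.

Leg 1: speed unknown; τ_1 = 45.86/γ_1.
Leg 2: γ = 1/√(1 − 0.547²) = 1/√0.7008 = 1.195; τ_2 = 17.17/1.195 = 14.37 h.
Total proper time: τ_1 + 14.37 = 52.09, so τ_1 = 52.09 − 14.37 = 37.72 h.
γ_1 = 45.86/37.72 = 1.216; β = √(1 − 1/γ²) = √0.3236.

β = 0.569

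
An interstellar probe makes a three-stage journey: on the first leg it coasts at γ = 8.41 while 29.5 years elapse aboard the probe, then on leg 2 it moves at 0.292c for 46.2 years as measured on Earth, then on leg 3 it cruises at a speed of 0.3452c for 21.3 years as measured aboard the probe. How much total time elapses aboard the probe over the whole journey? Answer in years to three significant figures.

Leg 1: 29.5 years is already measured aboard the probe.
Leg 2: γ = 1/√(1 − 0.292²) = 1/√0.9147 = 1.046; τ_2 = 46.2/1.046 = 44.19 years.
Leg 3: 21.3 years is already measured aboard the probe.
Total: 29.50 + 44.19 + 21.30 years.

τ = 95.0 years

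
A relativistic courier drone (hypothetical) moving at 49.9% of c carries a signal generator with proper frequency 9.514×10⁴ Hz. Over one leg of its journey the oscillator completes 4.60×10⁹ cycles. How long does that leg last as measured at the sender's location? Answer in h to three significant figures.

Δt = 15.5 h

β = 0.499; γ = 1/√(1 − 0.499²) = 1/√0.7510 = 1.154
Proper time for N cycles: τ = N/f = 4.60×10⁹/(9.514×10⁴) = 4.835×10⁴ s = 13.43 h.
Lab-frame duration Δt = γτ = 1.154 × 13.43 = 15.50 h.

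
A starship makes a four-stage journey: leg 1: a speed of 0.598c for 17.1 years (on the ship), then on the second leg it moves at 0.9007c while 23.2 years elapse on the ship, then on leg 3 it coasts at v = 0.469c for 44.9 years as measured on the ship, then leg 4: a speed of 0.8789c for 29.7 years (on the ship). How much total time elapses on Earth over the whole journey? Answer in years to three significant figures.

Leg 1: γ = 1/√(1 − 0.598²) = 1/√0.6424 = 1.248; Δt_1 = 1.248 × 17.1 = 21.34 years.
Leg 2: γ = 1/√(1 − 0.9007²) = 1/√0.1887 = 2.302; Δt_2 = 2.302 × 23.2 = 53.40 years.
Leg 3: γ = 1/√(1 − 0.469²) = 1/√0.7800 = 1.132; Δt_3 = 1.132 × 44.9 = 50.84 years.
Leg 4: γ = 1/√(1 − 0.8789²) = 1/√0.2275 = 2.096; Δt_4 = 2.096 × 29.7 = 62.26 years.
Total: 21.34 + 53.40 + 50.84 + 62.26 years.

Δt = 188 years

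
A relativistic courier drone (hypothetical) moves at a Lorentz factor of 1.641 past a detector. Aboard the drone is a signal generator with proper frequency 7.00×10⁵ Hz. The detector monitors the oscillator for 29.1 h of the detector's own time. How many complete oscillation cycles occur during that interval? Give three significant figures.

γ = 1.641
During 29.1 h of lab time, the oscillator's proper time advances by τ = Δt/γ = 29.1/1.641 = 17.73 h = 6.384×10⁴ s.
N = f × τ = 7.00×10⁵ × 6.384×10⁴ = 4.469×10¹⁰.

N = 4.47×10¹⁰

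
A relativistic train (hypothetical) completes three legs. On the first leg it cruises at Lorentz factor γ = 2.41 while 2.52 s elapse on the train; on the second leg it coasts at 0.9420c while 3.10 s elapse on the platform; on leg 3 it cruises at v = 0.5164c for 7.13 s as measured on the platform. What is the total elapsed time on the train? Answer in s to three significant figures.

Leg 1: 2.52 s is already measured on the train.
Leg 2: γ = 1/√(1 − 0.9420²) = 1/√0.1126 = 2.980; τ_2 = 3.10/2.980 = 1.040 s.
Leg 3: γ = 1/√(1 − 0.5164²) = 1/√0.7333 = 1.168; τ_3 = 7.13/1.168 = 6.106 s.
Total: 2.520 + 1.040 + 6.106 s.

τ = 9.67 s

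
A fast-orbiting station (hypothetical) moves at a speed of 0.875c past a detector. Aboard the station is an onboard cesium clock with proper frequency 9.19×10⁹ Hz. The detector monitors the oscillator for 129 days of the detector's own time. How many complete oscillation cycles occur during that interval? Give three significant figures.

N = 4.96×10¹⁶

γ = 1/√(1 − 0.875²) = 1/√0.2344 = 2.066
During 129 days of lab time, the oscillator's proper time advances by τ = Δt/γ = 129/2.066 = 62.45 days = 5.396×10⁶ s.
N = f × τ = 9.19×10⁹ × 5.396×10⁶ = 4.959×10¹⁶.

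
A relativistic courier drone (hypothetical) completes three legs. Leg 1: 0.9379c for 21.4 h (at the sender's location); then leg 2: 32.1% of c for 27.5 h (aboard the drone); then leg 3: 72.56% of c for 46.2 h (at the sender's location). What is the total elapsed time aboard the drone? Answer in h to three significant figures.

τ = 66.7 h

Leg 1: γ = 1/√(1 − 0.9379²) = 1/√0.1203 = 2.883; τ_1 = 21.4/2.883 = 7.424 h.
Leg 2: 27.5 h is already measured aboard the drone.
Leg 3: β = 0.7256; γ = 1/√(1 − 0.7256²) = 1/√0.4735 = 1.453; τ_3 = 46.2/1.453 = 31.79 h.
Total: 7.424 + 27.50 + 31.79 h.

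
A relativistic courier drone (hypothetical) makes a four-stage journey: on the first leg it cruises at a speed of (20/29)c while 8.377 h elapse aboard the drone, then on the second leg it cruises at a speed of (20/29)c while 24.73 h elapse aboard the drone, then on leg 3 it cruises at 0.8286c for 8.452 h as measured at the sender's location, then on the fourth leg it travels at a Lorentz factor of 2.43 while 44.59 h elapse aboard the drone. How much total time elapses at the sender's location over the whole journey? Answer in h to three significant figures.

Δt = 163 h

Leg 1: γ = 1/√(1 − (20/29)²) = 29/21 ≈ 1.381; Δt_1 = 1.381 × 8.377 = 11.57 h.
Leg 2: γ = 1/√(1 − (20/29)²) = 29/21 ≈ 1.381; Δt_2 = 1.381 × 24.73 = 34.15 h.
Leg 3: 8.452 h is already measured at the sender's location.
Leg 4: γ = 2.43; Δt_4 = 2.430 × 44.59 = 108.4 h.
Total: 11.57 + 34.15 + 8.452 + 108.4 h.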